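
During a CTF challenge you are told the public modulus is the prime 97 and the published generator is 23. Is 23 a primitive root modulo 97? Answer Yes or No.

φ(97) = 97 − 1 = 96 = 2^5 · 3.
23 is a primitive root mod 97 iff 23^(φ(97)/q) ≢ 1 for every prime q | φ(97), i.e. q ∈ {2, 3}.
23^48 ≡ 96 (mod 97)  [q = 2: ≢ 1 ✓]
23^32 ≡ 61 (mod 97)  [q = 3: ≢ 1 ✓]
Every test exponent gives a nontrivial residue, hence 23 generates the full group.

Yes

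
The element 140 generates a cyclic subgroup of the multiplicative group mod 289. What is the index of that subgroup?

The order of 140 must divide φ(289) = φ(17^2) = 17·(17−1) = 272 = 2^4 · 17.
Divisors of 272: 1, 2, 4, 8, 16, 17, 34, 68, 136, 272.
Evaluate successive powers at the divisors of 272:
140^1 ≡ 140 (mod 289)
140^2 ≡ 237 (mod 289)
140^4 ≡ 103 (mod 289)
140^8 ≡ 205 (mod 289)
140^16 ≡ 120 (mod 289)
140^17 ≡ 38 (mod 289)
140^34 ≡ 288 (mod 289)
140^68 ≡ 1 (mod 289) ✓
Thus |⟨140⟩| = ord(140) = 68.
Index = |(Z/289Z)^×| / |⟨140⟩| = 272 / 68 = 4.

4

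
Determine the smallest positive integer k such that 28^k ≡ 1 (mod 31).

15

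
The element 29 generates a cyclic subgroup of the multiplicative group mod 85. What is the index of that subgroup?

4

The order of 29 must divide φ(85) = φ(5·17) = (5−1)·(17−1) = 4·16 = 64 = 2^6.
Divisors of 64: 1, 2, 4, 8, 16, 32, 64.
Evaluate successive powers at the divisors of 64:
29^1 ≡ 29
29^2 ≡ 76
29^4 ≡ 81
29^8 ≡ 16
29^16 ≡ 1
Thus |⟨29⟩| = ord(29) = 16.
[(Z/85Z)^× : ⟨29⟩] = 64/16 = 4.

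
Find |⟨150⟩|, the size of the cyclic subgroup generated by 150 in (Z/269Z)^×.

Since 150 ∈ (Z/269Z)^×, its order divides φ(269) = 269 − 1 = 268 = 2^2 · 67.
Divisors of 268: 1, 2, 4, 67, 134, 268.
Check 150^d mod 269 for each divisor in increasing order:
150^1 ≡ 150
150^2 ≡ 173
150^4 ≡ 70
150^67 ≡ 268
150^134 ≡ 1
Therefore the multiplicative order of 150 modulo 269 is 134.

134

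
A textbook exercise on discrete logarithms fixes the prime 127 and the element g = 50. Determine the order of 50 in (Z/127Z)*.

21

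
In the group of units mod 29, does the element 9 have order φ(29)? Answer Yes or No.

No

φ(29) = 29 − 1 = 28 = 2^2 · 7.
An element g generates (Z/29Z)^× iff g^(28/q) ≢ 1 (mod 29) for each prime q ∈ {2, 7}.
9^14 ≡ 1 (mod 29)  [q = 2: ≡ 1 ✗]
9^4 ≡ 7 (mod 29)  [q = 7: ≢ 1 ✓]
9^14 ≡ 1 shows ord(9) | 14, strictly less than φ(29); not a primitive root.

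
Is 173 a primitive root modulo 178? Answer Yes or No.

No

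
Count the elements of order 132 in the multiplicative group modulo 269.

0

φ(269) = 269 − 1 = 268 = 2^2 · 67.
Since (Z/269Z)^× is cyclic of order 268, the number of elements of order d is φ(d) when d | 268 and 0 otherwise.
Here 268 is not a multiple of 132, so there are no elements of order 132.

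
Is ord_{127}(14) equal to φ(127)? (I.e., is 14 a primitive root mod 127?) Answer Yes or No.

Yes

φ(127) = 127 − 1 = 126 = 2 · 3^2 · 7.
An element g generates (Z/127Z)^× iff g^(126/q) ≢ 1 (mod 127) for each prime q ∈ {2, 3, 7}.
14^63 ≡ 126 (mod 127)  [q = 2: ≢ 1 ✓]
14^42 ≡ 107 (mod 127)  [q = 3: ≢ 1 ✓]
14^18 ≡ 8 (mod 127)  [q = 7: ≢ 1 ✓]
Every test exponent gives a nontrivial residue, hence 14 generates the full group.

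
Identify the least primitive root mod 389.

2

φ(389) = 389 − 1 = 388 = 2^2 · 97.
Test candidates g = 2, 3, … against the prime factors q ∈ {2, 97} of φ(389): g is a generator iff g^(388/q) ≢ 1 for every such q.
g = 2: 2^194 ≡ 388; 2^4 ≡ 16 — none is 1, so 2 is a primitive root.
The smallest primitive root modulo 389 is 2.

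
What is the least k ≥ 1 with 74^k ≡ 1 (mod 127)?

By Lagrange's theorem, ord_127(74) divides φ(127) = 127 − 1 = 126 = 2 · 3^2 · 7.
Divisors of 126: 1, 2, 3, 6, 7, 9, 14, 18, 21, 42, 63, 126.
Check 74^d mod 127 for each divisor in increasing order:
74^1 ≡ 74 (mod 127)
74^2 ≡ 15 (mod 127)
74^3 ≡ 94 (mod 127)
74^6 ≡ 73 (mod 127)
74^7 ≡ 68 (mod 127)
74^9 ≡ 4 (mod 127)
74^14 ≡ 52 (mod 127)
74^18 ≡ 16 (mod 127)
74^21 ≡ 107 (mod 127)
74^42 ≡ 19 (mod 127)
74^63 ≡ 1 (mod 127) ✓
Therefore the multiplicative order of 74 modulo 127 is 63.

63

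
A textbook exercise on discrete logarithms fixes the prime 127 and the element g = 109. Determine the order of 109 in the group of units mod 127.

126

Since 109 ∈ (Z/127Z)^×, its order divides φ(127) = 127 − 1 = 126 = 2 · 3^2 · 7.
Divisors of 126: 1, 2, 3, 6, 7, 9, 14, 18, 21, 42, 63, 126.
Evaluate successive powers at the divisors of 126:
109^1 ≡ 109 (mod 127)
109^2 ≡ 70 (mod 127)
109^3 ≡ 10 (mod 127)
109^6 ≡ 100 (mod 127)
109^7 ≡ 105 (mod 127)
109^9 ≡ 111 (mod 127)
109^14 ≡ 103 (mod 127)
109^18 ≡ 2 (mod 127)
109^21 ≡ 20 (mod 127)
109^42 ≡ 19 (mod 127)
109^63 ≡ 126 (mod 127)
109^126 ≡ 1 (mod 127) ✓
Therefore the multiplicative order of 109 modulo 127 is 126.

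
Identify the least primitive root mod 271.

φ(271) = 271 − 1 = 270 = 2 · 3^3 · 5.
g is a primitive root iff g^(270/q) ≢ 1 (mod 271) for each prime q ∈ {2, 3, 5}.
g = 2: 2^135 ≡ 1 — hits 1, so not a primitive root.
g = 3: 3^135 ≡ 270; 3^90 ≡ 1 — hits 1, so not a primitive root.
g = 4: 4^135 ≡ 1 — hits 1, so not a primitive root.
g = 5: 5^135 ≡ 1 — hits 1, so not a primitive root.
g = 6: 6^135 ≡ 270; 6^90 ≡ 242; 6^54 ≡ 10 — none is 1, so 6 is a primitive root.
The smallest primitive root modulo 271 is 6.

6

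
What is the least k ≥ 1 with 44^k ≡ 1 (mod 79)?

39

The order of 44 must divide φ(79) = 79 − 1 = 78 = 2 · 3 · 13.
Divisors of 78: 1, 2, 3, 6, 13, 26, 39, 78.
Check 44^d mod 79 for each divisor in increasing order:
44^1 ≡ 44
44^2 ≡ 40
44^3 ≡ 22
44^6 ≡ 10
44^13 ≡ 55
44^26 ≡ 23
44^39 ≡ 1
Therefore the multiplicative order of 44 modulo 79 is 39.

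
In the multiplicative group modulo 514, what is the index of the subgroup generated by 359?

1

Since 359 ∈ (Z/514Z)^×, its order divides φ(514) = φ(2)·φ(257) = 1·256 = 256 = 2^8.
Divisors of 256: 1, 2, 4, 8, 16, 32, 64, 128, 256.
Test each divisor d:
359^1 ≡ 359 (mod 514)
359^2 ≡ 381 (mod 514)
359^4 ≡ 213 (mod 514)
359^8 ≡ 137 (mod 514)
359^16 ≡ 265 (mod 514)
359^32 ≡ 321 (mod 514)
359^64 ≡ 241 (mod 514)
359^128 ≡ 513 (mod 514)
359^256 ≡ 1 (mod 514) ✓
The order of 359 is 256, so the subgroup it generates has 256 elements.
The index is φ(514) / ord(359) = 256 / 256 = 1.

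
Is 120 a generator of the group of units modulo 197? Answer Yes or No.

No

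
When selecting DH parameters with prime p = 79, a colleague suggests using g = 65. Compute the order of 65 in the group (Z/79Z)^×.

13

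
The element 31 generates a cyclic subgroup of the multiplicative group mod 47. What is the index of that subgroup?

1

The order of 31 must divide φ(47) = 47 − 1 = 46 = 2 · 23.
Divisors of 46: 1, 2, 23, 46.
Check 31^d mod 47 for each divisor in increasing order:
31^1 ≡ 31
31^2 ≡ 21
31^23 ≡ 46
31^46 ≡ 1
The order of 31 is 46, so the subgroup it generates has 46 elements.
Index = |(Z/47Z)^×| / |⟨31⟩| = 46 / 46 = 1.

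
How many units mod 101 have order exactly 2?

1

φ(101) = 101 − 1 = 100 = 2^2 · 5^2.
Since (Z/101Z)^× is cyclic of order 100, the number of elements of order d is φ(d) when d | 100 and 0 otherwise.
2 | 100, and φ(2) = 2 − 1 = 1.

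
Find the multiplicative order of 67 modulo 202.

By Lagrange's theorem, ord_202(67) divides φ(202) = φ(2)·φ(101) = 1·100 = 100 = 2^2 · 5^2.
Divisors of 100: 1, 2, 4, 5, 10, 20, 25, 50, 100.
Evaluate successive powers at the divisors of 100:
67^1 ≡ 67 (mod 202)
67^2 ≡ 45 (mod 202)
67^4 ≡ 5 (mod 202)
67^5 ≡ 133 (mod 202)
67^10 ≡ 115 (mod 202)
67^20 ≡ 95 (mod 202)
67^25 ≡ 111 (mod 202)
67^50 ≡ 201 (mod 202)
67^100 ≡ 1 (mod 202) ✓
The smallest such exponent is 100, so the order of 67 is 100.

100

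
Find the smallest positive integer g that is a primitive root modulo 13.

2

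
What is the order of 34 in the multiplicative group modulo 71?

14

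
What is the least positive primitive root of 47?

5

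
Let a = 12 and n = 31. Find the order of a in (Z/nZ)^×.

By Lagrange's theorem, ord_31(12) divides φ(31) = 31 − 1 = 30 = 2 · 3 · 5.
Divisors of 30: 1, 2, 3, 5, 6, 10, 15, 30.
Compute 12^d (mod 31) for the divisors d until we hit 1:
12^1 ≡ 12
12^2 ≡ 20
12^3 ≡ 23
12^5 ≡ 26
12^6 ≡ 2
12^10 ≡ 25
12^15 ≡ 30
12^30 ≡ 1
Therefore the multiplicative order of 12 modulo 31 is 30.

30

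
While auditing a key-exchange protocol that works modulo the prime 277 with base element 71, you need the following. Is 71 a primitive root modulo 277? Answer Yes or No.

φ(277) = 277 − 1 = 276 = 2^2 · 3 · 23.
71 is a primitive root mod 277 iff 71^(φ(277)/q) ≢ 1 for every prime q | φ(277), i.e. q ∈ {2, 3, 23}.
71^138 ≡ 1 (mod 277)  [q = 2: ≡ 1 ✗]
71^92 ≡ 116 (mod 277)  [q = 3: ≢ 1 ✓]
71^12 ≡ 155 (mod 277)  [q = 23: ≢ 1 ✓]
The check at q = 2 fails, so 71 generates a proper subgroup.

No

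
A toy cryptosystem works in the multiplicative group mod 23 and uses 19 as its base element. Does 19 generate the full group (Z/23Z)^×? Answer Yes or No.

φ(23) = 23 − 1 = 22 = 2 · 11.
An element g generates (Z/23Z)^× iff g^(22/q) ≢ 1 (mod 23) for each prime q ∈ {2, 11}.
19^11 ≡ 22 (mod 23)  [q = 2: ≢ 1 ✓]
19^2 ≡ 16 (mod 23)  [q = 11: ≢ 1 ✓]
All checks pass, so 19 has order 22 and is a primitive root modulo 23.

Yes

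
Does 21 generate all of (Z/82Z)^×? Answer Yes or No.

No

φ(82) = φ(2)·φ(41) = 1·40 = 40 = 2^3 · 5.
An element g generates (Z/82Z)^× iff g^(40/q) ≢ 1 (mod 82) for each prime q ∈ {2, 5}.
21^20 ≡ 1 (mod 82)  [q = 2: ≡ 1 ✗]
21^8 ≡ 37 (mod 82)  [q = 5: ≢ 1 ✓]
The check at q = 2 fails, so 21 generates a proper subgroup.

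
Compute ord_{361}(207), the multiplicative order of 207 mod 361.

171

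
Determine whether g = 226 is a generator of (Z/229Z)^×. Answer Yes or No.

No

φ(229) = 229 − 1 = 228 = 2^2 · 3 · 19.
226 is a primitive root mod 229 iff 226^(φ(229)/q) ≢ 1 for every prime q | φ(229), i.e. q ∈ {2, 3, 19}.
226^114 ≡ 1 (mod 229)  [q = 2: ≡ 1 ✗]
226^76 ≡ 134 (mod 229)  [q = 3: ≢ 1 ✓]
226^12 ≡ 161 (mod 229)  [q = 19: ≢ 1 ✓]
226^114 ≡ 1 shows ord(226) | 114, strictly less than φ(229); not a primitive root.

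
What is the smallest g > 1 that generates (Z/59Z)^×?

2

φ(59) = 59 − 1 = 58 = 2 · 29.
Test candidates g = 2, 3, … against the prime factors q ∈ {2, 29} of φ(59): g is a generator iff g^(58/q) ≢ 1 for every such q.
g = 2: 2^29 ≡ 58; 2^2 ≡ 4 — none is 1, so 2 is a primitive root.
The smallest primitive root modulo 59 is 2.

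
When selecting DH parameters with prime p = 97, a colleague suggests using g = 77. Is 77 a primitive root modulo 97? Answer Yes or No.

φ(97) = 97 − 1 = 96 = 2^5 · 3.
It suffices to check that the order of 77 is not a proper divisor of 96: compute 77^(96/q) for q ∈ {2, 3}.
77^48 ≡ 96 (mod 97)  [q = 2: ≢ 1 ✓]
77^32 ≡ 1 (mod 97)  [q = 3: ≡ 1 ✗]
77^32 ≡ 1 shows ord(77) | 32, strictly less than φ(97); not a primitive root.

No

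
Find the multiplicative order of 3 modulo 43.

42

ord(3) | φ(43) = 43 − 1 = 42 = 2 · 3 · 7.
Divisors of 42: 1, 2, 3, 6, 7, 14, 21, 42.
Check 3^d mod 43 for each divisor in increasing order:
3^1 ≡ 3 (mod 43)
3^2 ≡ 9 (mod 43)
3^3 ≡ 27 (mod 43)
3^6 ≡ 41 (mod 43)
3^7 ≡ 37 (mod 43)
3^14 ≡ 36 (mod 43)
3^21 ≡ 42 (mod 43)
3^42 ≡ 1 (mod 43) ✓
Hence ord(3) = 42.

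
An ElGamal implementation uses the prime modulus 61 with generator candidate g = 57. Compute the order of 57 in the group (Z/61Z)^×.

15

By Lagrange's theorem, ord_61(57) divides φ(61) = 61 − 1 = 60 = 2^2 · 3 · 5.
Divisors of 60: 1, 2, 3, 4, 5, 6, 10, 12, 15, 20, 30, 60.
Evaluate successive powers at the divisors of 60:
57^1 ≡ 57
57^2 ≡ 16
57^3 ≡ 58
57^4 ≡ 12
57^5 ≡ 13
57^6 ≡ 9
57^10 ≡ 47
57^12 ≡ 20
57^15 ≡ 1
The smallest such exponent is 15, so the order of 57 is 15.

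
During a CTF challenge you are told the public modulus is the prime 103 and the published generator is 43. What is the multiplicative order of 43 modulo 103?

By Lagrange's theorem, ord_103(43) divides φ(103) = 103 − 1 = 102 = 2 · 3 · 17.
Divisors of 102: 1, 2, 3, 6, 17, 34, 51, 102.
Compute 43^d (mod 103) for the divisors d until we hit 1:
43^1 ≡ 43 (mod 103)
43^2 ≡ 98 (mod 103)
43^3 ≡ 94 (mod 103)
43^6 ≡ 81 (mod 103)
43^17 ≡ 47 (mod 103)
43^34 ≡ 46 (mod 103)
43^51 ≡ 102 (mod 103)
43^102 ≡ 1 (mod 103) ✓
So ord_103(43) = 102.

102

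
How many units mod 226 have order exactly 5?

0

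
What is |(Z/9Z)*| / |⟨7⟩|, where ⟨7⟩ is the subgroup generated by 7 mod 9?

2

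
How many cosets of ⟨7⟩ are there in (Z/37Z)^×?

The order of 7 must divide φ(37) = 37 − 1 = 36 = 2^2 · 3^2.
Divisors of 36: 1, 2, 3, 4, 6, 9, 12, 18, 36.
Test each divisor d:
7^1 ≡ 7
7^2 ≡ 12
7^3 ≡ 10
7^4 ≡ 33
7^6 ≡ 26
7^9 ≡ 1
So ord_37(7) = 9, hence |⟨7⟩| = 9.
The index is φ(37) / ord(7) = 36 / 9 = 4.

4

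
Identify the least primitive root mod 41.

6

φ(41) = 41 − 1 = 40 = 2^3 · 5.
g is a primitive root iff g^(40/q) ≢ 1 (mod 41) for each prime q ∈ {2, 5}.
g = 2: 2^20 ≡ 1 — hits 1, so not a primitive root.
g = 3: 3^20 ≡ 40; 3^8 ≡ 1 — hits 1, so not a primitive root.
g = 4: 4^20 ≡ 1 — hits 1, so not a primitive root.
g = 5: 5^20 ≡ 1 — hits 1, so not a primitive root.
g = 6: 6^20 ≡ 40; 6^8 ≡ 10 — none is 1, so 6 is a primitive root.
So 6 is the smallest generator of (Z/41Z)^×.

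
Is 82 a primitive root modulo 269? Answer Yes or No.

No

φ(269) = 269 − 1 = 268 = 2^2 · 67.
An element g generates (Z/269Z)^× iff g^(268/q) ≢ 1 (mod 269) for each prime q ∈ {2, 67}.
82^134 ≡ 268 (mod 269)  [q = 2: ≢ 1 ✓]
82^4 ≡ 1 (mod 269)  [q = 67: ≡ 1 ✗]
The check at q = 67 fails, so 82 generates a proper subgroup.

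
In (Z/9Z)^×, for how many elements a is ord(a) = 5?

0

φ(9) = φ(3^2) = 3·(3−1) = 6 = 2 · 3.
In a cyclic group of order 6, there are φ(d) elements of order d for each divisor d of 6, and zero for non-divisors.
Since 5 ∤ 6, the count is 0.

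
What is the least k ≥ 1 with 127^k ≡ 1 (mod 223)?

111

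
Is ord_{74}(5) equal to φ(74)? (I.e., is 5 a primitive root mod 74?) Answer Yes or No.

Yes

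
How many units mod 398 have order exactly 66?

20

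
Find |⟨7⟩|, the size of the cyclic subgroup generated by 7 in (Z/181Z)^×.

Since 7 ∈ (Z/181Z)^×, its order divides φ(181) = 181 − 1 = 180 = 2^2 · 3^2 · 5.
Divisors of 180: 1, 2, 3, 4, 5, 6, 9, 10, 12, 15, 18, 20, 30, 36, 45, 60, 90, 180.
Test each divisor d:
7^1 ≡ 7 (mod 181)
7^2 ≡ 49 (mod 181)
7^3 ≡ 162 (mod 181)
7^4 ≡ 48 (mod 181)
7^5 ≡ 155 (mod 181)
7^6 ≡ 180 (mod 181)
7^9 ≡ 19 (mod 181)
7^10 ≡ 133 (mod 181)
7^12 ≡ 1 (mod 181) ✓
Therefore the multiplicative order of 7 modulo 181 is 12.

12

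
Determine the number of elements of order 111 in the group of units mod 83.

0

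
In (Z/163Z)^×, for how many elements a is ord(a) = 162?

54

φ(163) = 163 − 1 = 162 = 2 · 3^4.
In a cyclic group of order 162, there are φ(d) elements of order d for each divisor d of 162, and zero for non-divisors.
162 = 2 · 3^4 divides 162, and φ(162) = 54.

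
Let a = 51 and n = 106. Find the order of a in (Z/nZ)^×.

By Lagrange's theorem, ord_106(51) divides φ(106) = φ(2)·φ(53) = 1·52 = 52 = 2^2 · 13.
Divisors of 52: 1, 2, 4, 13, 26, 52.
Compute 51^d (mod 106) for the divisors d until we hit 1:
51^1 ≡ 51
51^2 ≡ 57
51^4 ≡ 69
51^13 ≡ 23
51^26 ≡ 105
51^52 ≡ 1
So ord_106(51) = 52.

52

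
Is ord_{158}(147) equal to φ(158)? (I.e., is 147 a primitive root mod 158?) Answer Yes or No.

φ(158) = φ(2)·φ(79) = 1·78 = 78 = 2 · 3 · 13.
An element g generates (Z/158Z)^× iff g^(78/q) ≢ 1 (mod 158) for each prime q ∈ {2, 3, 13}.
147^39 ≡ 157 (mod 158)  [q = 2: ≢ 1 ✓]
147^26 ≡ 55 (mod 158)  [q = 3: ≢ 1 ✓]
147^6 ≡ 65 (mod 158)  [q = 13: ≢ 1 ✓]
None equal 1, so ord_158(147) = 78: 147 is a primitive root.

Yes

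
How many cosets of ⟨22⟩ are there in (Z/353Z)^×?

Since 22 ∈ (Z/353Z)^×, its order divides φ(353) = 353 − 1 = 352 = 2^5 · 11.
Divisors of 352: 1, 2, 4, 8, 11, 16, 22, 32, 44, 88, 176, 352.
Check 22^d mod 353 for each divisor in increasing order:
22^1 ≡ 22 (mod 353)
22^2 ≡ 131 (mod 353)
22^4 ≡ 217 (mod 353)
22^8 ≡ 140 (mod 353)
22^11 ≡ 1 (mod 353) ✓
So ord_353(22) = 11, hence |⟨22⟩| = 11.
The index is φ(353) / ord(22) = 352 / 11 = 32.

32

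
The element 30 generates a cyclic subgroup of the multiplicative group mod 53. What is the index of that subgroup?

13

Since 30 ∈ (Z/53Z)^×, its order divides φ(53) = 53 − 1 = 52 = 2^2 · 13.
Divisors of 52: 1, 2, 4, 13, 26, 52.
Compute 30^d (mod 53) for the divisors d until we hit 1:
30^1 ≡ 30 (mod 53)
30^2 ≡ 52 (mod 53)
30^4 ≡ 1 (mod 53) ✓
So ord_53(30) = 4, hence |⟨30⟩| = 4.
Index = |(Z/53Z)^×| / |⟨30⟩| = 52 / 4 = 13.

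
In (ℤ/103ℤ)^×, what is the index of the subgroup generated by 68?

2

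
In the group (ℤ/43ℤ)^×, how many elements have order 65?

0

φ(43) = 43 − 1 = 42 = 2 · 3 · 7.
Since (Z/43Z)^× is cyclic of order 42, the number of elements of order d is φ(d) when d | 42 and 0 otherwise.
Here 42 is not a multiple of 65, so there are no elements of order 65.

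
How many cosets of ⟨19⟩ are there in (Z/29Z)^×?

ord(19) | φ(29) = 29 − 1 = 28 = 2^2 · 7.
Divisors of 28: 1, 2, 4, 7, 14, 28.
Evaluate successive powers at the divisors of 28:
19^1 ≡ 19
19^2 ≡ 13
19^4 ≡ 24
19^7 ≡ 12
19^14 ≡ 28
19^28 ≡ 1
The order of 19 is 28, so the subgroup it generates has 28 elements.
Index = |(Z/29Z)^×| / |⟨19⟩| = 28 / 28 = 1.

1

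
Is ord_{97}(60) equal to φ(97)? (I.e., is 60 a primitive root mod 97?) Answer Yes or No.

Yes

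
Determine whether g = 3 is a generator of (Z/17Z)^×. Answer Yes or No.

Yes

φ(17) = 17 − 1 = 16 = 2^4.
3 is a primitive root mod 17 iff 3^(φ(17)/q) ≢ 1 for every prime q | φ(17), i.e. q ∈ {2}.
3^8 ≡ 16 (mod 17)  [q = 2: ≢ 1 ✓]
None equal 1, so ord_17(3) = 16: 3 is a primitive root.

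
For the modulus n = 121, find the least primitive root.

2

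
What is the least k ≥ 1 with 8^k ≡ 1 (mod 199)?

33

By Lagrange's theorem, ord_199(8) divides φ(199) = 199 − 1 = 198 = 2 · 3^2 · 11.
Divisors of 198: 1, 2, 3, 6, 9, 11, 18, 22, 33, 66, 99, 198.
Check 8^d mod 199 for each divisor in increasing order:
8^1 ≡ 8 (mod 199)
8^2 ≡ 64 (mod 199)
8^3 ≡ 114 (mod 199)
8^6 ≡ 61 (mod 199)
8^9 ≡ 188 (mod 199)
8^11 ≡ 92 (mod 199)
8^18 ≡ 121 (mod 199)
8^22 ≡ 106 (mod 199)
8^33 ≡ 1 (mod 199) ✓
So ord_199(8) = 33.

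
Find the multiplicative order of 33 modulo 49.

By Lagrange's theorem, ord_49(33) divides φ(49) = φ(7^2) = 7·(7−1) = 42 = 2 · 3 · 7.
Divisors of 42: 1, 2, 3, 6, 7, 14, 21, 42.
Compute 33^d (mod 49) for the divisors d until we hit 1:
33^1 ≡ 33 (mod 49)
33^2 ≡ 11 (mod 49)
33^3 ≡ 20 (mod 49)
33^6 ≡ 8 (mod 49)
33^7 ≡ 19 (mod 49)
33^14 ≡ 18 (mod 49)
33^21 ≡ 48 (mod 49)
33^42 ≡ 1 (mod 49) ✓
The smallest such exponent is 42, so the order of 33 is 42.

42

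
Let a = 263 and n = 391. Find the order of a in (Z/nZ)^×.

88

Since 263 ∈ (Z/391Z)^×, its order divides φ(391) = φ(17·23) = (17−1)·(23−1) = 16·22 = 352 = 2^5 · 11.
Divisors of 352: 1, 2, 4, 8, 11, 16, 22, 32, 44, 88, 176, 352.
Evaluate successive powers at the divisors of 352:
263^1 ≡ 263 (mod 391)
263^2 ≡ 353 (mod 391)
263^4 ≡ 271 (mod 391)
263^8 ≡ 324 (mod 391)
263^11 ≡ 206 (mod 391)
263^16 ≡ 188 (mod 391)
263^22 ≡ 208 (mod 391)
263^32 ≡ 154 (mod 391)
263^44 ≡ 254 (mod 391)
263^88 ≡ 1 (mod 391) ✓
Hence ord(263) = 88.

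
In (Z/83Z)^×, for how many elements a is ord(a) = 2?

1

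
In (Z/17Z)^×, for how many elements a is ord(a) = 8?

φ(17) = 17 − 1 = 16 = 2^4.
(Z/17Z)^× is cyclic (|G| = 16); a cyclic group of order m has exactly φ(d) elements of each order d | m, and none otherwise.
8 = 2^3 divides 16, and φ(8) = 4.

4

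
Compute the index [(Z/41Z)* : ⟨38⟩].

5

ord(38) | φ(41) = 41 − 1 = 40 = 2^3 · 5.
Divisors of 40: 1, 2, 4, 5, 8, 10, 20, 40.
Compute 38^d (mod 41) for the divisors d until we hit 1:
38^1 ≡ 38
38^2 ≡ 9
38^4 ≡ 40
38^5 ≡ 3
38^8 ≡ 1
The order of 38 is 8, so the subgroup it generates has 8 elements.
Index = |(Z/41Z)^×| / |⟨38⟩| = 40 / 8 = 5.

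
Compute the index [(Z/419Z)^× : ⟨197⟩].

Since 197 ∈ (Z/419Z)^×, its order divides φ(419) = 419 − 1 = 418 = 2 · 11 · 19.
Divisors of 418: 1, 2, 11, 19, 22, 38, 209, 418.
Check 197^d mod 419 for each divisor in increasing order:
197^1 ≡ 197 (mod 419)
197^2 ≡ 261 (mod 419)
197^11 ≡ 248 (mod 419)
197^19 ≡ 102 (mod 419)
197^22 ≡ 330 (mod 419)
197^38 ≡ 348 (mod 419)
197^209 ≡ 1 (mod 419) ✓
Thus |⟨197⟩| = ord(197) = 209.
The index is φ(419) / ord(197) = 418 / 209 = 2.

2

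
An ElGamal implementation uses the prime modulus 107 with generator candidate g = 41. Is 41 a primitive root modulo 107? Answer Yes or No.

φ(107) = 107 − 1 = 106 = 2 · 53.
41 is a primitive root mod 107 iff 41^(φ(107)/q) ≢ 1 for every prime q | φ(107), i.e. q ∈ {2, 53}.
41^53 ≡ 1 (mod 107)  [q = 2: ≡ 1 ✗]
41^2 ≡ 76 (mod 107)  [q = 53: ≢ 1 ✓]
Since 41^53 ≡ 1, the order of 41 divides 53 < 106, so 41 is not a primitive root.

No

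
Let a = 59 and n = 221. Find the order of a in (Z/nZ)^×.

24

ord(59) | φ(221) = φ(13·17) = (13−1)·(17−1) = 12·16 = 192 = 2^6 · 3.
Divisors of 192: 1, 2, 3, 4, 6, 8, 12, 16, 24, 32, 48, 64, 96, 192.
Compute 59^d (mod 221) for the divisors d until we hit 1:
59^1 ≡ 59 (mod 221)
59^2 ≡ 166 (mod 221)
59^3 ≡ 70 (mod 221)
59^4 ≡ 152 (mod 221)
59^6 ≡ 38 (mod 221)
59^8 ≡ 120 (mod 221)
59^12 ≡ 118 (mod 221)
59^16 ≡ 35 (mod 221)
59^24 ≡ 1 (mod 221) ✓
Hence ord(59) = 24.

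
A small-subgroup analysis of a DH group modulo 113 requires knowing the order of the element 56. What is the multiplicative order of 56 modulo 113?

The order of 56 must divide φ(113) = 113 − 1 = 112 = 2^4 · 7.
Divisors of 112: 1, 2, 4, 7, 8, 14, 16, 28, 56, 112.
Evaluate successive powers at the divisors of 112:
56^1 ≡ 56
56^2 ≡ 85
56^4 ≡ 106
56^7 ≡ 15
56^8 ≡ 49
56^14 ≡ 112
56^16 ≡ 28
56^28 ≡ 1
The smallest such exponent is 28, so the order of 56 is 28.

28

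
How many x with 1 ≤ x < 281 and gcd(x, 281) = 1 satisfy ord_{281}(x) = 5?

φ(281) = 281 − 1 = 280 = 2^3 · 5 · 7.
In a cyclic group of order 280, there are φ(d) elements of order d for each divisor d of 280, and zero for non-divisors.
5 | 280, and φ(5) = 5 − 1 = 4.

4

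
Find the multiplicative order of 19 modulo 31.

By Lagrange's theorem, ord_31(19) divides φ(31) = 31 − 1 = 30 = 2 · 3 · 5.
Divisors of 30: 1, 2, 3, 5, 6, 10, 15, 30.
Check 19^d mod 31 for each divisor in increasing order:
19^1 ≡ 19 (mod 31)
19^2 ≡ 20 (mod 31)
19^3 ≡ 8 (mod 31)
19^5 ≡ 5 (mod 31)
19^6 ≡ 2 (mod 31)
19^10 ≡ 25 (mod 31)
19^15 ≡ 1 (mod 31) ✓
Hence ord(19) = 15.

15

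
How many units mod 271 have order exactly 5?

φ(271) = 271 − 1 = 270 = 2 · 3^3 · 5.
In a cyclic group of order 270, there are φ(d) elements of order d for each divisor d of 270, and zero for non-divisors.
5 | 270, and φ(5) = 5 − 1 = 4.

4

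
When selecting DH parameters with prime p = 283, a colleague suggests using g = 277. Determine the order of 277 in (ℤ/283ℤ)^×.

The order of 277 must divide φ(283) = 283 − 1 = 282 = 2 · 3 · 47.
Divisors of 282: 1, 2, 3, 6, 47, 94, 141, 282.
Evaluate successive powers at the divisors of 282:
277^1 ≡ 277 (mod 283)
277^2 ≡ 36 (mod 283)
277^3 ≡ 67 (mod 283)
277^6 ≡ 244 (mod 283)
277^47 ≡ 239 (mod 283)
277^94 ≡ 238 (mod 283)
277^141 ≡ 282 (mod 283)
277^282 ≡ 1 (mod 283) ✓
So ord_283(277) = 282.

282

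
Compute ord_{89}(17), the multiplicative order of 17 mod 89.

Since 17 ∈ (Z/89Z)^×, its order divides φ(89) = 89 − 1 = 88 = 2^3 · 11.
Divisors of 88: 1, 2, 4, 8, 11, 22, 44, 88.
Check 17^d mod 89 for each divisor in increasing order:
17^1 ≡ 17 (mod 89)
17^2 ≡ 22 (mod 89)
17^4 ≡ 39 (mod 89)
17^8 ≡ 8 (mod 89)
17^11 ≡ 55 (mod 89)
17^22 ≡ 88 (mod 89)
17^44 ≡ 1 (mod 89) ✓
The smallest such exponent is 44, so the order of 17 is 44.

44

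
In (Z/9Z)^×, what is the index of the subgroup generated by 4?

2

Since 4 ∈ (Z/9Z)^×, its order divides φ(9) = φ(3^2) = 3·(3−1) = 6 = 2 · 3.
Divisors of 6: 1, 2, 3, 6.
Evaluate successive powers at the divisors of 6:
4^1 ≡ 4
4^2 ≡ 7
4^3 ≡ 1
So ord_9(4) = 3, hence |⟨4⟩| = 3.
Index = |(Z/9Z)^×| / |⟨4⟩| = 6 / 3 = 2.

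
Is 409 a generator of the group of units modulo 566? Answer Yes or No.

φ(566) = φ(2)·φ(283) = 1·282 = 282 = 2 · 3 · 47.
Test 409^(282/q) mod 566 for each prime factor q of 282:
409^141 ≡ 565 (mod 566)  [q = 2: ≢ 1 ✓]
409^94 ≡ 521 (mod 566)  [q = 3: ≢ 1 ✓]
409^6 ≡ 161 (mod 566)  [q = 47: ≢ 1 ✓]
All checks pass, so 409 has order 282 and is a primitive root modulo 566.

Yes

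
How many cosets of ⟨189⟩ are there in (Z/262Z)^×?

The order of 189 must divide φ(262) = φ(2)·φ(131) = 1·130 = 130 = 2 · 5 · 13.
Divisors of 130: 1, 2, 5, 10, 13, 26, 65, 130.
Test each divisor d:
189^1 ≡ 189 (mod 262)
189^2 ≡ 89 (mod 262)
189^5 ≡ 1 (mod 262) ✓
So ord_262(189) = 5, hence |⟨189⟩| = 5.
[(Z/262Z)^× : ⟨189⟩] = 130/5 = 26.

26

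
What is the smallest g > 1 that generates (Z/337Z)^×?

10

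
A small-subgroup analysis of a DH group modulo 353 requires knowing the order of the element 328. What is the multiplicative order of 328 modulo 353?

ord(328) | φ(353) = 353 − 1 = 352 = 2^5 · 11.
Divisors of 352: 1, 2, 4, 8, 11, 16, 22, 32, 44, 88, 176, 352.
Compute 328^d (mod 353) for the divisors d until we hit 1:
328^1 ≡ 328
328^2 ≡ 272
328^4 ≡ 207
328^8 ≡ 136
328^11 ≡ 60
328^16 ≡ 140
328^22 ≡ 70
328^32 ≡ 185
328^44 ≡ 311
328^88 ≡ 352
328^176 ≡ 1
Hence ord(328) = 176.

176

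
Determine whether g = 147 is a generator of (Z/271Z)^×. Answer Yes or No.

Yes

φ(271) = 271 − 1 = 270 = 2 · 3^3 · 5.
It suffices to check that the order of 147 is not a proper divisor of 270: compute 147^(270/q) for q ∈ {2, 3, 5}.
147^135 ≡ 270 (mod 271)  [q = 2: ≢ 1 ✓]
147^90 ≡ 28 (mod 271)  [q = 3: ≢ 1 ✓]
147^54 ≡ 10 (mod 271)  [q = 5: ≢ 1 ✓]
Every test exponent gives a nontrivial residue, hence 147 generates the full group.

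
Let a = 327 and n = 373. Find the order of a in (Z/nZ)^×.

186

Since 327 ∈ (Z/373Z)^×, its order divides φ(373) = 373 − 1 = 372 = 2^2 · 3 · 31.
Divisors of 372: 1, 2, 3, 4, 6, 12, 31, 62, 93, 124, 186, 372.
Compute 327^d (mod 373) for the divisors d until we hit 1:
327^1 ≡ 327 (mod 373)
327^2 ≡ 251 (mod 373)
327^3 ≡ 17 (mod 373)
327^4 ≡ 337 (mod 373)
327^6 ≡ 289 (mod 373)
327^12 ≡ 342 (mod 373)
327^31 ≡ 89 (mod 373)
327^62 ≡ 88 (mod 373)
327^93 ≡ 372 (mod 373)
327^124 ≡ 284 (mod 373)
327^186 ≡ 1 (mod 373) ✓
Therefore the multiplicative order of 327 modulo 373 is 186.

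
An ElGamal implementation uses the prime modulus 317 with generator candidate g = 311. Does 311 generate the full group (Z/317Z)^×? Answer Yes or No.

No

φ(317) = 317 − 1 = 316 = 2^2 · 79.
311 is a primitive root mod 317 iff 311^(φ(317)/q) ≢ 1 for every prime q | φ(317), i.e. q ∈ {2, 79}.
311^158 ≡ 1 (mod 317)  [q = 2: ≡ 1 ✗]
311^4 ≡ 28 (mod 317)  [q = 79: ≢ 1 ✓]
The check at q = 2 fails, so 311 generates a proper subgroup.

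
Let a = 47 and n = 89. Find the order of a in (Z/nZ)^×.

By Lagrange's theorem, ord_89(47) divides φ(89) = 89 − 1 = 88 = 2^3 · 11.
Divisors of 88: 1, 2, 4, 8, 11, 22, 44, 88.
Evaluate successive powers at the divisors of 88:
47^1 ≡ 47 (mod 89)
47^2 ≡ 73 (mod 89)
47^4 ≡ 78 (mod 89)
47^8 ≡ 32 (mod 89)
47^11 ≡ 55 (mod 89)
47^22 ≡ 88 (mod 89)
47^44 ≡ 1 (mod 89) ✓
The smallest such exponent is 44, so the order of 47 is 44.

44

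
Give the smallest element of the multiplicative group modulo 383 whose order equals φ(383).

5

φ(383) = 383 − 1 = 382 = 2 · 191.
Test candidates g = 2, 3, … against the prime factors q ∈ {2, 191} of φ(383): g is a generator iff g^(382/q) ≢ 1 for every such q.
g = 2: 2^191 ≡ 1 — hits 1, so not a primitive root.
g = 3: 3^191 ≡ 1 — hits 1, so not a primitive root.
g = 4: 4^191 ≡ 1 — hits 1, so not a primitive root.
g = 5: 5^191 ≡ 382; 5^2 ≡ 25 — none is 1, so 5 is a primitive root.
So 5 is the smallest generator of (Z/383Z)^×.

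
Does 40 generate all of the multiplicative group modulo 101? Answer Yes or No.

φ(101) = 101 − 1 = 100 = 2^2 · 5^2.
An element g generates (Z/101Z)^× iff g^(100/q) ≢ 1 (mod 101) for each prime q ∈ {2, 5}.
40^50 ≡ 100 (mod 101)  [q = 2: ≢ 1 ✓]
40^20 ≡ 36 (mod 101)  [q = 5: ≢ 1 ✓]
Every test exponent gives a nontrivial residue, hence 40 generates the full group.

Yes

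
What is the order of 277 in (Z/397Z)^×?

The order of 277 must divide φ(397) = 397 − 1 = 396 = 2^2 · 3^2 · 11.
Divisors of 396: 1, 2, 3, 4, 6, 9, 11, 12, 18, 22, 33, 36, 44, 66, 99, 132, 198, 396.
Evaluate successive powers at the divisors of 396:
277^1 ≡ 277 (mod 397)
277^2 ≡ 108 (mod 397)
277^3 ≡ 141 (mod 397)
277^4 ≡ 151 (mod 397)
277^6 ≡ 31 (mod 397)
277^9 ≡ 4 (mod 397)
277^11 ≡ 35 (mod 397)
277^12 ≡ 167 (mod 397)
277^18 ≡ 16 (mod 397)
277^22 ≡ 34 (mod 397)
277^33 ≡ 396 (mod 397)
277^36 ≡ 256 (mod 397)
277^44 ≡ 362 (mod 397)
277^66 ≡ 1 (mod 397) ✓
Hence ord(277) = 66.

66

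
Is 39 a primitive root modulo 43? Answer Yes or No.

No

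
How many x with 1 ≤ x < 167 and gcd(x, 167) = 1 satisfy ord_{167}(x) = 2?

φ(167) = 167 − 1 = 166 = 2 · 83.
In a cyclic group of order 166, there are φ(d) elements of order d for each divisor d of 166, and zero for non-divisors.
2 | 166, and φ(2) = 2 − 1 = 1.

1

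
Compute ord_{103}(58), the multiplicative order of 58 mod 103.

The order of 58 must divide φ(103) = 103 − 1 = 102 = 2 · 3 · 17.
Divisors of 102: 1, 2, 3, 6, 17, 34, 51, 102.
Compute 58^d (mod 103) for the divisors d until we hit 1:
58^1 ≡ 58 (mod 103)
58^2 ≡ 68 (mod 103)
58^3 ≡ 30 (mod 103)
58^6 ≡ 76 (mod 103)
58^17 ≡ 46 (mod 103)
58^34 ≡ 56 (mod 103)
58^51 ≡ 1 (mod 103) ✓
Hence ord(58) = 51.

51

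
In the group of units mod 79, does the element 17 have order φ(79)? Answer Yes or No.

No

φ(79) = 79 − 1 = 78 = 2 · 3 · 13.
An element g generates (Z/79Z)^× iff g^(78/q) ≢ 1 (mod 79) for each prime q ∈ {2, 3, 13}.
17^39 ≡ 78 (mod 79)  [q = 2: ≢ 1 ✓]
17^26 ≡ 1 (mod 79)  [q = 3: ≡ 1 ✗]
17^6 ≡ 67 (mod 79)  [q = 13: ≢ 1 ✓]
The check at q = 3 fails, so 17 generates a proper subgroup.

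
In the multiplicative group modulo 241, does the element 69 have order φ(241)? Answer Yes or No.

φ(241) = 241 − 1 = 240 = 2^4 · 3 · 5.
69 is a primitive root mod 241 iff 69^(φ(241)/q) ≢ 1 for every prime q | φ(241), i.e. q ∈ {2, 3, 5}.
69^120 ≡ 240 (mod 241)  [q = 2: ≢ 1 ✓]
69^80 ≡ 225 (mod 241)  [q = 3: ≢ 1 ✓]
69^48 ≡ 98 (mod 241)  [q = 5: ≢ 1 ✓]
None equal 1, so ord_241(69) = 240: 69 is a primitive root.

Yes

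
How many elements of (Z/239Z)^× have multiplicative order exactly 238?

96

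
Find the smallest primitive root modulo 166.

φ(166) = φ(2)·φ(83) = 1·82 = 82 = 2 · 41.
g is a primitive root iff g^(82/q) ≢ 1 (mod 166) for each prime q ∈ {2, 41}.
g = 2: gcd(2, 166) = 2 > 1, not a unit — skip.
g = 3: 3^41 ≡ 1 — hits 1, so not a primitive root.
g = 4: gcd(4, 166) = 2 > 1, not a unit — skip.
g = 5: 5^41 ≡ 165; 5^2 ≡ 25 — none is 1, so 5 is a primitive root.
The smallest primitive root modulo 166 is 5.

5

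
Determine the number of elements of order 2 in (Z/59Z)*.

φ(59) = 59 − 1 = 58 = 2 · 29.
Since (Z/59Z)^× is cyclic of order 58, the number of elements of order d is φ(d) when d | 58 and 0 otherwise.
2 | 58, and φ(2) = 2 − 1 = 1.

1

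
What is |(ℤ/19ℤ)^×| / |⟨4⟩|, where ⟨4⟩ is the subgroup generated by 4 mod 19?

2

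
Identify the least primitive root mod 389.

2

φ(389) = 389 − 1 = 388 = 2^2 · 97.
g is a primitive root iff g^(388/q) ≢ 1 (mod 389) for each prime q ∈ {2, 97}.
g = 2: 2^194 ≡ 388; 2^4 ≡ 16 — none is 1, so 2 is a primitive root.
Hence the least primitive root of 389 is 2.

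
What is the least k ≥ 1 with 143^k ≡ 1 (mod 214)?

53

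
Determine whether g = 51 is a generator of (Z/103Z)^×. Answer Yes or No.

φ(103) = 103 − 1 = 102 = 2 · 3 · 17.
It suffices to check that the order of 51 is not a proper divisor of 102: compute 51^(102/q) for q ∈ {2, 3, 17}.
51^51 ≡ 102 (mod 103)  [q = 2: ≢ 1 ✓]
51^34 ≡ 56 (mod 103)  [q = 3: ≢ 1 ✓]
51^6 ≡ 66 (mod 103)  [q = 17: ≢ 1 ✓]
Every test exponent gives a nontrivial residue, hence 51 generates the full group.

Yes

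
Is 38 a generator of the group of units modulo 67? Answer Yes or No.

No

φ(67) = 67 − 1 = 66 = 2 · 3 · 11.
It suffices to check that the order of 38 is not a proper divisor of 66: compute 38^(66/q) for q ∈ {2, 3, 11}.
38^33 ≡ 66 (mod 67)  [q = 2: ≢ 1 ✓]
38^22 ≡ 29 (mod 67)  [q = 3: ≢ 1 ✓]
38^6 ≡ 1 (mod 67)  [q = 11: ≡ 1 ✗]
Since 38^6 ≡ 1, the order of 38 divides 6 < 66, so 38 is not a primitive root.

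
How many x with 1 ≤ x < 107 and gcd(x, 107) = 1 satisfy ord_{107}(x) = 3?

φ(107) = 107 − 1 = 106 = 2 · 53.
Since (Z/107Z)^× is cyclic of order 106, the number of elements of order d is φ(d) when d | 106 and 0 otherwise.
Since 3 ∤ 106, the count is 0.

0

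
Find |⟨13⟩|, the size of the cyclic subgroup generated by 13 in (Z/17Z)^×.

The order of 13 must divide φ(17) = 17 − 1 = 16 = 2^4.
Divisors of 16: 1, 2, 4, 8, 16.
Check 13^d mod 17 for each divisor in increasing order:
13^1 ≡ 13 (mod 17)
13^2 ≡ 16 (mod 17)
13^4 ≡ 1 (mod 17) ✓
So ord_17(13) = 4.

4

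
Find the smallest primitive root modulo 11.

2

φ(11) = 11 − 1 = 10 = 2 · 5.
g is a primitive root iff g^(10/q) ≢ 1 (mod 11) for each prime q ∈ {2, 5}.
g = 2: 2^5 ≡ 10; 2^2 ≡ 4 — none is 1, so 2 is a primitive root.
Hence the least primitive root of 11 is 2.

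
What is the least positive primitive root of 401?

3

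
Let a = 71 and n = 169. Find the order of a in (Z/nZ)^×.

By Lagrange's theorem, ord_169(71) divides φ(169) = φ(13^2) = 13·(13−1) = 156 = 2^2 · 3 · 13.
Divisors of 156: 1, 2, 3, 4, 6, 12, 13, 26, 39, 52, 78, 156.
Check 71^d mod 169 for each divisor in increasing order:
71^1 ≡ 71 (mod 169)
71^2 ≡ 140 (mod 169)
71^3 ≡ 138 (mod 169)
71^4 ≡ 165 (mod 169)
71^6 ≡ 116 (mod 169)
71^12 ≡ 105 (mod 169)
71^13 ≡ 19 (mod 169)
71^26 ≡ 23 (mod 169)
71^39 ≡ 99 (mod 169)
71^52 ≡ 22 (mod 169)
71^78 ≡ 168 (mod 169)
71^156 ≡ 1 (mod 169) ✓
Hence ord(71) = 156.

156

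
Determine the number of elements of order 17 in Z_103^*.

16

φ(103) = 103 − 1 = 102 = 2 · 3 · 17.
In a cyclic group of order 102, there are φ(d) elements of order d for each divisor d of 102, and zero for non-divisors.
17 | 102, and φ(17) = 17 − 1 = 16.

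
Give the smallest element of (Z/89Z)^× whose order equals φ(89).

φ(89) = 89 − 1 = 88 = 2^3 · 11.
g is a primitive root iff g^(88/q) ≢ 1 (mod 89) for each prime q ∈ {2, 11}.
g = 2: 2^44 ≡ 1 — hits 1, so not a primitive root.
g = 3: 3^44 ≡ 88; 3^8 ≡ 64 — none is 1, so 3 is a primitive root.
So 3 is the smallest generator of (Z/89Z)^×.

3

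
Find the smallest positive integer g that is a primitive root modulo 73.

5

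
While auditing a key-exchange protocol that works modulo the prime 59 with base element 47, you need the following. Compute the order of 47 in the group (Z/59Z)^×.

58

Since 47 ∈ (Z/59Z)^×, its order divides φ(59) = 59 − 1 = 58 = 2 · 29.
Divisors of 58: 1, 2, 29, 58.
Evaluate successive powers at the divisors of 58:
47^1 ≡ 47 (mod 59)
47^2 ≡ 26 (mod 59)
47^29 ≡ 58 (mod 59)
47^58 ≡ 1 (mod 59) ✓
Hence ord(47) = 58.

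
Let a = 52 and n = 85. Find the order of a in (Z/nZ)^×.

Since 52 ∈ (Z/85Z)^×, its order divides φ(85) = φ(5·17) = (5−1)·(17−1) = 4·16 = 64 = 2^6.
Divisors of 64: 1, 2, 4, 8, 16, 32, 64.
Compute 52^d (mod 85) for the divisors d until we hit 1:
52^1 ≡ 52 (mod 85)
52^2 ≡ 69 (mod 85)
52^4 ≡ 1 (mod 85) ✓
Hence ord(52) = 4.

4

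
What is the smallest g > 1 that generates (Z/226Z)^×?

φ(226) = φ(2)·φ(113) = 1·112 = 112 = 2^4 · 7.
Test candidates g = 2, 3, … against the prime factors q ∈ {2, 7} of φ(226): g is a generator iff g^(112/q) ≢ 1 for every such q.
g = 2: gcd(2, 226) = 2 > 1, not a unit — skip.
g = 3: 3^56 ≡ 225; 3^16 ≡ 49 — none is 1, so 3 is a primitive root.
Hence the least primitive root of 226 is 3.

3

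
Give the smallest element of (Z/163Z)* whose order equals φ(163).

2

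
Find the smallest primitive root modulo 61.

2

φ(61) = 61 − 1 = 60 = 2^2 · 3 · 5.
Test candidates g = 2, 3, … against the prime factors q ∈ {2, 3, 5} of φ(61): g is a generator iff g^(60/q) ≢ 1 for every such q.
g = 2: 2^30 ≡ 60; 2^20 ≡ 47; 2^12 ≡ 9 — none is 1, so 2 is a primitive root.
Hence the least primitive root of 61 is 2.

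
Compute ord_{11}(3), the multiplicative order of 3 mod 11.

5

The order of 3 must divide φ(11) = 11 − 1 = 10 = 2 · 5.
Divisors of 10: 1, 2, 5, 10.
Test each divisor d:
3^1 ≡ 3 (mod 11)
3^2 ≡ 9 (mod 11)
3^5 ≡ 1 (mod 11) ✓
Therefore the multiplicative order of 3 modulo 11 is 5.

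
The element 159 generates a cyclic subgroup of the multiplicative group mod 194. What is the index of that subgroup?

The order of 159 must divide φ(194) = φ(2)·φ(97) = 1·96 = 96 = 2^5 · 3.
Divisors of 96: 1, 2, 3, 4, 6, 8, 12, 16, 24, 32, 48, 96.
Test each divisor d:
159^1 ≡ 159 (mod 194)
159^2 ≡ 61 (mod 194)
159^3 ≡ 193 (mod 194)
159^4 ≡ 35 (mod 194)
159^6 ≡ 1 (mod 194) ✓
So ord_194(159) = 6, hence |⟨159⟩| = 6.
[(Z/194Z)^× : ⟨159⟩] = 96/6 = 16.

16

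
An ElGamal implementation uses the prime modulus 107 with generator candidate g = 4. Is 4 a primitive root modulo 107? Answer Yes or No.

No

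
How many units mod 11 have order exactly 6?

φ(11) = 11 − 1 = 10 = 2 · 5.
(Z/11Z)^× is cyclic (|G| = 10); a cyclic group of order m has exactly φ(d) elements of each order d | m, and none otherwise.
Here 10 is not a multiple of 6, so there are no elements of order 6.

0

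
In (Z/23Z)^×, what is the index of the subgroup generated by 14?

ord(14) | φ(23) = 23 − 1 = 22 = 2 · 11.
Divisors of 22: 1, 2, 11, 22.
Evaluate successive powers at the divisors of 22:
14^1 ≡ 14 (mod 23)
14^2 ≡ 12 (mod 23)
14^11 ≡ 22 (mod 23)
14^22 ≡ 1 (mod 23) ✓
The order of 14 is 22, so the subgroup it generates has 22 elements.
[(Z/23Z)^× : ⟨14⟩] = 22/22 = 1.

1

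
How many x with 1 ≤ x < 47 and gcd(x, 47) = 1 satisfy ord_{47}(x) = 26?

0

φ(47) = 47 − 1 = 46 = 2 · 23.
Since (Z/47Z)^× is cyclic of order 46, the number of elements of order d is φ(d) when d | 46 and 0 otherwise.
Since 26 ∤ 46, the count is 0.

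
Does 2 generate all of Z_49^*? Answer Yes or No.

φ(49) = φ(7^2) = 7·(7−1) = 42 = 2 · 3 · 7.
An element g generates (Z/49Z)^× iff g^(42/q) ≢ 1 (mod 49) for each prime q ∈ {2, 3, 7}.
2^21 ≡ 1 (mod 49)  [q = 2: ≡ 1 ✗]
2^14 ≡ 18 (mod 49)  [q = 3: ≢ 1 ✓]
2^6 ≡ 15 (mod 49)  [q = 7: ≢ 1 ✓]
2^21 ≡ 1 shows ord(2) | 21, strictly less than φ(49); not a primitive root.

No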